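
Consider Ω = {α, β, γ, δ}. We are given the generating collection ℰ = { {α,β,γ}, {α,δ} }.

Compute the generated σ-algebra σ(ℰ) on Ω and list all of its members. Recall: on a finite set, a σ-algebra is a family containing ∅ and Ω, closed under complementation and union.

Start: ℰ ∪ {∅, Ω} = { ∅, {α,δ}, {α,β,γ}, Ω }.
Iteration 1: 2 new —
  {δ}  = complement {α,β,γ}
  {β,γ}  = complement {α,δ}
  [6 total]
Iteration 2 (1 new):
  {β,γ,δ}  = {β,γ} ∪ {δ}
  [7 total]
Iteration 3 (1 new):
  {α}  = complement {β,γ,δ}
  [8 total]
Iteration 4: closed — nothing new.

σ(ℰ) = { ∅, {α}, {δ}, {α,δ}, {β,γ}, {α,β,γ}, {β,γ,δ}, Ω }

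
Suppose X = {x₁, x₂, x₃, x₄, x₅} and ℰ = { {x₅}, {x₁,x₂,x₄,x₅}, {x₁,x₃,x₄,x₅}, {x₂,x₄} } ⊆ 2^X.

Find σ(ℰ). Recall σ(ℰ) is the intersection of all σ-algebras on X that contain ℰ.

Begin from { ∅, {x₅}, {x₂,x₄}, {x₁,x₂,x₄,x₅}, {x₁,x₃,x₄,x₅}, X } (that is, ℰ plus ∅ and X).
Iteration 1 adds 5:
  {x₂}  = X∖{x₁,x₃,x₄,x₅}
  {x₃}  = X∖{x₁,x₂,x₄,x₅}
  {x₁,x₃,x₅}  = X∖{x₂,x₄}
  {x₂,x₄,x₅}  = {x₂,x₄} ∪ {x₅}
  {x₁,x₂,x₃,x₄}  = X∖{x₅}
  (now 11)
Iteration 2: 7 new —
  {x₁,x₃}  = X∖{x₂,x₄,x₅}
  {x₂,x₃}  = {x₂} ∪ {x₃}
  {x₂,x₅}  = {x₂} ∪ {x₅}
  {x₃,x₅}  = {x₅} ∪ {x₃}
  {x₂,x₃,x₄}  = {x₃} ∪ {x₂,x₄}
  {x₁,x₂,x₃,x₅}  = {x₁,x₃,x₅} ∪ {x₂}
  {x₂,x₃,x₄,x₅}  = {x₃} ∪ {x₂,x₄,x₅}
  (now 18)
Iteration 3 adds 8:
  {x₁}  = X∖{x₂,x₃,x₄,x₅}
  {x₄}  = X∖{x₁,x₂,x₃,x₅}
  {x₁,x₅}  = X∖{x₂,x₃,x₄}
  {x₁,x₂,x₃}  = {x₂,x₃} ∪ {x₁,x₃}
  {x₁,x₂,x₄}  = X∖{x₃,x₅}
  {x₁,x₃,x₄}  = X∖{x₂,x₅}
  {x₁,x₄,x₅}  = X∖{x₂,x₃}
  {x₂,x₃,x₅}  = {x₃} ∪ {x₂,x₅}
  (now 26)
Iteration 4: 6 new —
  {x₁,x₂}  = {x₂} ∪ {x₁}
  {x₁,x₄}  = X∖{x₂,x₃,x₅}
  {x₃,x₄}  = {x₃} ∪ {x₄}
  {x₄,x₅}  = X∖{x₁,x₂,x₃}
  {x₁,x₂,x₅}  = {x₂,x₅} ∪ {x₁,x₅}
  {x₃,x₄,x₅}  = {x₄} ∪ {x₃,x₅}
  (now 32)
Iteration 5: already closed under ᶜ and ∪.

Hence σ(ℰ) has 32 members: { ∅, {x₁}, {x₂}, {x₃}, {x₄}, {x₅}, {x₁,x₂}, {x₁,x₃}, {x₁,x₄}, {x₁,x₅}, {x₂,x₃}, {x₂,x₄}, {x₂,x₅}, {x₃,x₄}, {x₃,x₅}, {x₄,x₅}, {x₁,x₂,x₃}, {x₁,x₂,x₄}, {x₁,x₂,x₅}, {x₁,x₃,x₄}, {x₁,x₃,x₅}, {x₁,x₄,x₅}, {x₂,x₃,x₄}, {x₂,x₃,x₅}, {x₂,x₄,x₅}, {x₃,x₄,x₅}, {x₁,x₂,x₃,x₄}, {x₁,x₂,x₃,x₅}, {x₁,x₂,x₄,x₅}, {x₁,x₃,x₄,x₅}, {x₂,x₃,x₄,x₅}, X }.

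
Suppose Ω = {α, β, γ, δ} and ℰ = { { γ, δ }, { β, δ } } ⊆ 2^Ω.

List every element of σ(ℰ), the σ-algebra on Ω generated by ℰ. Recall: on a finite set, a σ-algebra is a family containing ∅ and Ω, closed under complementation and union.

|σ(ℰ)| = 16.  σ(ℰ) = { ∅, { α }, { β }, { γ }, { δ }, { α, β }, { α, γ }, { α, δ }, { β, γ }, { β, δ }, { γ, δ }, { α, β, γ }, { α, β, δ }, { α, γ, δ }, { β, γ, δ }, Ω }

Trace:
Begin from { ∅, { β, δ }, { γ, δ }, Ω } (that is, ℰ plus ∅ and Ω).
Iteration 1: +3 →
  { α, β }  = { γ, δ }ᶜ
  { α, γ }  = { β, δ }ᶜ
  { β, γ, δ }  = { γ, δ } ∪ { β, δ }
  [7 total]
Iteration 2 (4 new):
  { α }  = { β, γ, δ }ᶜ
  { α, β, γ }  = { α, β } ∪ { α, γ }
  { α, β, δ }  = { α, β } ∪ { β, δ }
  { α, γ, δ }  = { γ, δ } ∪ { α, γ }
  [11 total]
Iteration 3. New:
  { β }  = { α, γ, δ }ᶜ
  { γ }  = { α, β, δ }ᶜ
  { δ }  = { α, β, γ }ᶜ
  [14 total]
Iteration 4: 2 new —
  { α, δ }  = { δ } ∪ { α }
  { β, γ }  = { γ } ∪ { β }
  [16 total]
After Iteration 5 the family is unchanged; done.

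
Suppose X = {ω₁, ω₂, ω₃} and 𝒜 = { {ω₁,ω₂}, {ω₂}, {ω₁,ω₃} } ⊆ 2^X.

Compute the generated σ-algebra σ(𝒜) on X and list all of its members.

σ(𝒜) = { ∅, {ω₁}, {ω₂}, {ω₃}, {ω₁,ω₂}, {ω₁,ω₃}, {ω₂,ω₃}, X }

Derivation:
Take S₀ = 𝒜 ∪ {∅, X} = { ∅, {ω₂}, {ω₁,ω₂}, {ω₁,ω₃}, X }.
Pass 1: +1 →
  {ω₃}  = X∖{ω₁,ω₂}
  |family| = 6
Pass 2 (1 new):
  {ω₂,ω₃}  = {ω₃} ∪ {ω₂}
  |family| = 7
Pass 3: 1 new —
  {ω₁}  = X∖{ω₂,ω₃}
  |family| = 8
Pass 4 adds nothing — fixpoint reached.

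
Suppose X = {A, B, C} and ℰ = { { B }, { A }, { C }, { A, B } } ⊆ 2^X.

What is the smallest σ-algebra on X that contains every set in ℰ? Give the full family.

Seed the family with ℰ together with ∅ and X: { {  }, { A }, { B }, { C }, { A, B }, X }.
Round 1 adds 2:
  { A, C }  = X∖{ B }
  { B, C }  = X∖{ A }
After Round 2 the family is unchanged; done.

|σ(ℰ)| = 8.  σ(ℰ) = { {  }, { A }, { B }, { C }, { A, B }, { A, C }, { B, C }, X }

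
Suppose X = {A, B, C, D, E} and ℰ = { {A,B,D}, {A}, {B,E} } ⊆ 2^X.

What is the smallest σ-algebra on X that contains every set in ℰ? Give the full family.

Start: ℰ ∪ {∅, X} = { ∅, {A}, {B,E}, {A,B,D}, X }.
Step 1 (5 new):
  {C,E}  = complement {A,B,D}
  {A,B,E}  = {B,E} ∪ {A}
  {A,C,D}  = complement {B,E}
  {A,B,D,E}  = {B,E} ∪ {A,B,D}
  {B,C,D,E}  = complement {A}
Step 2: 7 new —
  {C}  = complement {A,B,D,E}
  {C,D}  = complement {A,B,E}
  {A,C,E}  = {C,E} ∪ {A}
  {B,C,E}  = {B,E} ∪ {C,E}
  {A,B,C,D}  = {A,B,D} ∪ {A,C,D}
  {A,B,C,E}  = {A,B,E} ∪ {C,E}
  {A,C,D,E}  = {A,C,D} ∪ {C,E}
Step 3 adds 7:
  {B}  = complement {A,C,D,E}
  {D}  = complement {A,B,C,E}
  {E}  = complement {A,B,C,D}
  {A,C}  = {C} ∪ {A}
  {A,D}  = complement {B,C,E}
  {B,D}  = complement {A,C,E}
  {C,D,E}  = {C,D} ∪ {C,E}
Step 4. New:
  {A,B}  = complement {C,D,E}
  {A,E}  = {E} ∪ {A}
  {B,C}  = {B} ∪ {C}
  {D,E}  = {E} ∪ {D}
  {A,B,C}  = {B} ∪ {A,C}
  {A,D,E}  = {E} ∪ {A,D}
  {B,C,D}  = {C,D} ∪ {B}
  {B,D,E}  = complement {A,C}
Step 5: no new sets; the family is a σ-algebra.

σ(ℰ) = { ∅, {A}, {B}, {C}, {D}, {E}, {A,B}, {A,C}, {A,D}, {A,E}, {B,C}, {B,D}, {B,E}, {C,D}, {C,E}, {D,E}, {A,B,C}, {A,B,D}, {A,B,E}, {A,C,D}, {A,C,E}, {A,D,E}, {B,C,D}, {B,C,E}, {B,D,E}, {C,D,E}, {A,B,C,D}, {A,B,C,E}, {A,B,D,E}, {A,C,D,E}, {B,C,D,E}, X }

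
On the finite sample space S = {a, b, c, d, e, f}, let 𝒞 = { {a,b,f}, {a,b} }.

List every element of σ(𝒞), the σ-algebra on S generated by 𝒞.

σ(𝒞) = { {}, {f}, {a,b}, {a,b,f}, {c,d,e}, {c,d,e,f}, {a,b,c,d,e}, S }

Trace:
Seed the family with 𝒞 together with ∅ and S: { {}, {a,b}, {a,b,f}, S }.
Round 1 (2 new):
  {c,d,e}  = {a,b,f}ᶜ
  {c,d,e,f}  = {a,b}ᶜ
  |family| = 6
Round 2. New:
  {a,b,c,d,e}  = {c,d,e} ∪ {a,b}
  |family| = 7
Round 3 (1 new):
  {f}  = {a,b,c,d,e}ᶜ
  |family| = 8
After Round 4 the family is unchanged; done.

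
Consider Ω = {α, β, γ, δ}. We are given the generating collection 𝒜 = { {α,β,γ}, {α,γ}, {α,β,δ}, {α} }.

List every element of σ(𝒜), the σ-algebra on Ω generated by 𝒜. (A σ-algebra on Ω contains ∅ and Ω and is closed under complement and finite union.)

Start: 𝒜 ∪ {∅, Ω} = { ∅, {α}, {α,γ}, {α,β,γ}, {α,β,δ}, Ω }.
Iteration 1 adds 4:
  {γ}  = ᶜ of {α,β,δ}
  {δ}  = ᶜ of {α,β,γ}
  {β,δ}  = ᶜ of {α,γ}
  {β,γ,δ}  = ᶜ of {α}
  — 10 sets.
Iteration 2 (3 new):
  {α,δ}  = {δ} ∪ {α}
  {γ,δ}  = {γ} ∪ {δ}
  {α,γ,δ}  = {α,γ} ∪ {δ}
  — 13 sets.
Iteration 3 (3 new):
  {β}  = ᶜ of {α,γ,δ}
  {α,β}  = ᶜ of {γ,δ}
  {β,γ}  = ᶜ of {α,δ}
  — 16 sets.
Iteration 4: stable.

σ(𝒜) = { ∅, {α}, {β}, {γ}, {δ}, {α,β}, {α,γ}, {α,δ}, {β,γ}, {β,δ}, {γ,δ}, {α,β,γ}, {α,β,δ}, {α,γ,δ}, {β,γ,δ}, Ω }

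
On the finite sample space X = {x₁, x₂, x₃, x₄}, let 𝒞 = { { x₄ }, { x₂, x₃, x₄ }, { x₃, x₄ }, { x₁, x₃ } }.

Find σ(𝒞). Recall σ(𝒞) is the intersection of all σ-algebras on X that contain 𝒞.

σ(𝒞) (16 sets): { {  }, { x₁ }, { x₂ }, { x₃ }, { x₄ }, { x₁, x₂ }, { x₁, x₃ }, { x₁, x₄ }, { x₂, x₃ }, { x₂, x₄ }, { x₃, x₄ }, { x₁, x₂, x₃ }, { x₁, x₂, x₄ }, { x₁, x₃, x₄ }, { x₂, x₃, x₄ }, X }

Working:
Take S₀ = 𝒞 ∪ {∅, X} = { {  }, { x₄ }, { x₁, x₃ }, { x₃, x₄ }, { x₂, x₃, x₄ }, X }.
Round 1. New:
  { x₁ }  = complement { x₂, x₃, x₄ }
  { x₁, x₂ }  = complement { x₃, x₄ }
  { x₂, x₄ }  = complement { x₁, x₃ }
  { x₁, x₂, x₃ }  = complement { x₄ }
  { x₁, x₃, x₄ }  = { x₃, x₄ } ∪ { x₁, x₃ }
  |family| = 11
Round 2 (3 new):
  { x₂ }  = complement { x₁, x₃, x₄ }
  { x₁, x₄ }  = { x₄ } ∪ { x₁ }
  { x₁, x₂, x₄ }  = { x₁, x₂ } ∪ { x₄ }
  |family| = 14
Round 3 (2 new):
  { x₃ }  = complement { x₁, x₂, x₄ }
  { x₂, x₃ }  = complement { x₁, x₄ }
  |family| = 16
Round 4: stable.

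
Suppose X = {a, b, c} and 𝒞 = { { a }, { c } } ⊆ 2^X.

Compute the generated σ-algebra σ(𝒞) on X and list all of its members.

Initial family (4 sets): { {}, { a }, { c }, X }.
Iteration 1 adds 3:
  { a, b }  = complement { c }
  { a, c }  = { c } ∪ { a }
  { b, c }  = complement { a }
  [7 total]
Iteration 2: +1 →
  { b }  = complement { a, c }
  [8 total]
Iteration 3: closed — nothing new.

|σ(𝒞)| = 8.  σ(𝒞) = { {}, { a }, { b }, { c }, { a, b }, { a, c }, { b, c }, X }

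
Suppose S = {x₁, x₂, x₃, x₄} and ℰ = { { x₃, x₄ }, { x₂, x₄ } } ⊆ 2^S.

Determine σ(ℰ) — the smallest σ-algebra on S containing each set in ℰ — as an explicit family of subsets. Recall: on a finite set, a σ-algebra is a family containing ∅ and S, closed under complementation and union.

Take S₀ = ℰ ∪ {∅, S} = { {  }, { x₂, x₄ }, { x₃, x₄ }, S }.
Iteration 1: +3 →
  { x₁, x₂ }  = ᶜ of { x₃, x₄ }
  { x₁, x₃ }  = ᶜ of { x₂, x₄ }
  { x₂, x₃, x₄ }  = { x₃, x₄ } ∪ { x₂, x₄ }
  — 7 sets.
Iteration 2: 4 new —
  { x₁ }  = ᶜ of { x₂, x₃, x₄ }
  { x₁, x₂, x₃ }  = { x₁, x₂ } ∪ { x₁, x₃ }
  { x₁, x₂, x₄ }  = { x₁, x₂ } ∪ { x₂, x₄ }
  { x₁, x₃, x₄ }  = { x₃, x₄ } ∪ { x₁, x₃ }
  — 11 sets.
Iteration 3. New:
  { x₂ }  = ᶜ of { x₁, x₃, x₄ }
  { x₃ }  = ᶜ of { x₁, x₂, x₄ }
  { x₄ }  = ᶜ of { x₁, x₂, x₃ }
  — 14 sets.
Iteration 4: +2 →
  { x₁, x₄ }  = { x₄ } ∪ { x₁ }
  { x₂, x₃ }  = { x₃ } ∪ { x₂ }
  — 16 sets.
Iteration 5: no new sets; the family is a σ-algebra.

Therefore σ(ℰ) = { {  }, { x₁ }, { x₂ }, { x₃ }, { x₄ }, { x₁, x₂ }, { x₁, x₃ }, { x₁, x₄ }, { x₂, x₃ }, { x₂, x₄ }, { x₃, x₄ }, { x₁, x₂, x₃ }, { x₁, x₂, x₄ }, { x₁, x₃, x₄ }, { x₂, x₃, x₄ }, S } (|σ(ℰ)| = 16).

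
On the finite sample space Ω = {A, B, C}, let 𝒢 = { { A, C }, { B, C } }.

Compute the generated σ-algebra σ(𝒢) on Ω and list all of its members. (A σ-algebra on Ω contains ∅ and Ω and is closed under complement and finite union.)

Take S₀ = 𝒢 ∪ {∅, Ω} = { {  }, { A, C }, { B, C }, Ω }.
Round 1: 2 new —
  { A }  = ᶜ of { B, C }
  { B }  = ᶜ of { A, C }
  (now 6)
Round 2 (1 new):
  { A, B }  = { B } ∪ { A }
  (now 7)
Round 3. New:
  { C }  = ᶜ of { A, B }
  (now 8)
Round 4: stable.

|σ(𝒢)| = 8.  σ(𝒢) = { {  }, { A }, { B }, { C }, { A, B }, { A, C }, { B, C }, Ω }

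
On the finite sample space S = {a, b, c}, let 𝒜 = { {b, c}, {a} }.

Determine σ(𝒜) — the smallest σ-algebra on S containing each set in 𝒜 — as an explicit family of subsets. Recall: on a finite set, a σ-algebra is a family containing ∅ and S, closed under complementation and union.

|σ(𝒜)| = 4.  σ(𝒜) = { {}, {a}, {b, c}, S }

Derivation:
Begin from { {}, {a}, {b, c}, S } (that is, 𝒜 plus ∅ and S).
Step 1: already closed under ᶜ and ∪.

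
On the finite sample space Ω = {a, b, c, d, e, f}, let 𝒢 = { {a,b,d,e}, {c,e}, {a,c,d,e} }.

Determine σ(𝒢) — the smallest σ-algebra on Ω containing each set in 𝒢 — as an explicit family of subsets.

σ(𝒢) = { ∅, {b}, {c}, {e}, {f}, {a,d}, {b,c}, {b,e}, {b,f}, {c,e}, {c,f}, {e,f}, {a,b,d}, {a,c,d}, {a,d,e}, {a,d,f}, {b,c,e}, {b,c,f}, {b,e,f}, {c,e,f}, {a,b,c,d}, {a,b,d,e}, {a,b,d,f}, {a,c,d,e}, {a,c,d,f}, {a,d,e,f}, {b,c,e,f}, {a,b,c,d,e}, {a,b,c,d,f}, {a,b,d,e,f}, {a,c,d,e,f}, Ω }

Working:
Take S₀ = 𝒢 ∪ {∅, Ω} = { ∅, {c,e}, {a,b,d,e}, {a,c,d,e}, Ω }.
Iteration 1. New:
  {b,f}  = {a,c,d,e}ᶜ
  {c,f}  = {a,b,d,e}ᶜ
  {a,b,d,f}  = {c,e}ᶜ
  {a,b,c,d,e}  = {a,c,d,e} ∪ {a,b,d,e}
  [9 total]
Iteration 2 adds 7:
  {f}  = {a,b,c,d,e}ᶜ
  {b,c,f}  = {b,f} ∪ {c,f}
  {c,e,f}  = {c,f} ∪ {c,e}
  {b,c,e,f}  = {b,f} ∪ {c,e}
  {a,b,c,d,f}  = {a,b,d,f} ∪ {c,f}
  {a,b,d,e,f}  = {a,b,d,f} ∪ {a,b,d,e}
  {a,c,d,e,f}  = {a,c,d,e} ∪ {c,f}
  [16 total]
Iteration 3: 6 new —
  {b}  = {a,c,d,e,f}ᶜ
  {c}  = {a,b,d,e,f}ᶜ
  {e}  = {a,b,c,d,f}ᶜ
  {a,d}  = {b,c,e,f}ᶜ
  {a,b,d}  = {c,e,f}ᶜ
  {a,d,e}  = {b,c,f}ᶜ
  [22 total]
Iteration 4: +10 →
  {b,c}  = {b} ∪ {c}
  {b,e}  = {b} ∪ {e}
  {e,f}  = {f} ∪ {e}
  {a,c,d}  = {c} ∪ {a,d}
  {a,d,f}  = {f} ∪ {a,d}
  {b,c,e}  = {b} ∪ {c,e}
  {b,e,f}  = {b,f} ∪ {e}
  {a,b,c,d}  = {a,b,d} ∪ {c}
  {a,c,d,f}  = {a,d} ∪ {c,f}
  {a,d,e,f}  = {a,d,e} ∪ {f}
  [32 total]
After Iteration 5 the family is unchanged; done.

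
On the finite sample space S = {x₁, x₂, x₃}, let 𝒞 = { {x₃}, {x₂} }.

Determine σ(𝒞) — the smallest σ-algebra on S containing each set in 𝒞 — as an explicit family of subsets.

σ(𝒞) = { {}, {x₁}, {x₂}, {x₃}, {x₁,x₂}, {x₁,x₃}, {x₂,x₃}, S }

Trace:
Start: 𝒞 ∪ {∅, S} = { {}, {x₂}, {x₃}, S }.
Round 1 adds 3:
  {x₁,x₂}  = {x₃}ᶜ
  {x₁,x₃}  = {x₂}ᶜ
  {x₂,x₃}  = {x₃} ∪ {x₂}
  [7 total]
Round 2 (1 new):
  {x₁}  = {x₂,x₃}ᶜ
  [8 total]
Round 3: already closed under ᶜ and ∪.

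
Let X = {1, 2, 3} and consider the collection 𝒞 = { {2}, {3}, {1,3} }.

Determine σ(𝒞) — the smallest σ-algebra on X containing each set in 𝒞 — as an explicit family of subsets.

σ(𝒞) = { {}, {1}, {2}, {3}, {1,2}, {1,3}, {2,3}, X }

Derivation:
Take S₀ = 𝒞 ∪ {∅, X} = { {}, {2}, {3}, {1,3}, X }.
Round 1: 2 new —
  {1,2}  = X∖{3}
  {2,3}  = {3} ∪ {2}
  |family| = 7
Round 2 (1 new):
  {1}  = X∖{2,3}
  |family| = 8
Round 3 adds nothing — fixpoint reached.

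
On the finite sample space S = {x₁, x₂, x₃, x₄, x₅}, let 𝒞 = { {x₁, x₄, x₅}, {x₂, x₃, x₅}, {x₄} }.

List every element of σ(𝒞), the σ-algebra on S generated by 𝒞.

|σ(𝒞)| = 16.  σ(𝒞) = { {}, {x₁}, {x₄}, {x₅}, {x₁, x₄}, {x₁, x₅}, {x₂, x₃}, {x₄, x₅}, {x₁, x₂, x₃}, {x₁, x₄, x₅}, {x₂, x₃, x₄}, {x₂, x₃, x₅}, {x₁, x₂, x₃, x₄}, {x₁, x₂, x₃, x₅}, {x₂, x₃, x₄, x₅}, S }

Check:
Start: 𝒞 ∪ {∅, S} = { {}, {x₄}, {x₁, x₄, x₅}, {x₂, x₃, x₅}, S }.
Iteration 1 (4 new):
  {x₁, x₄}  = complement {x₂, x₃, x₅}
  {x₂, x₃}  = complement {x₁, x₄, x₅}
  {x₁, x₂, x₃, x₅}  = complement {x₄}
  {x₂, x₃, x₄, x₅}  = {x₂, x₃, x₅} ∪ {x₄}
  |family| = 9
Iteration 2 adds 3:
  {x₁}  = complement {x₂, x₃, x₄, x₅}
  {x₂, x₃, x₄}  = {x₂, x₃} ∪ {x₄}
  {x₁, x₂, x₃, x₄}  = {x₂, x₃} ∪ {x₁, x₄}
  |family| = 12
Iteration 3 adds 3:
  {x₅}  = complement {x₁, x₂, x₃, x₄}
  {x₁, x₅}  = complement {x₂, x₃, x₄}
  {x₁, x₂, x₃}  = {x₂, x₃} ∪ {x₁}
  |family| = 15
Iteration 4: 1 new —
  {x₄, x₅}  = complement {x₁, x₂, x₃}
  |family| = 16
Iteration 5: no new sets; the family is a σ-algebra.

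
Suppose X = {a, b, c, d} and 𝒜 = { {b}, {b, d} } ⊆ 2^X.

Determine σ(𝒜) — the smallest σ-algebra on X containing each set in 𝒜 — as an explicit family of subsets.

Seed the family with 𝒜 together with ∅ and X: { ∅, {b}, {b, d}, X }.
Pass 1. New:
  {a, c}  = X∖{b, d}
  {a, c, d}  = X∖{b}
  (now 6)
Pass 2 (1 new):
  {a, b, c}  = {a, c} ∪ {b}
  (now 7)
Pass 3: +1 →
  {d}  = X∖{a, b, c}
  (now 8)
Pass 4 adds nothing — fixpoint reached.

Therefore σ(𝒜) = { ∅, {b}, {d}, {a, c}, {b, d}, {a, b, c}, {a, c, d}, X } (|σ(𝒜)| = 8).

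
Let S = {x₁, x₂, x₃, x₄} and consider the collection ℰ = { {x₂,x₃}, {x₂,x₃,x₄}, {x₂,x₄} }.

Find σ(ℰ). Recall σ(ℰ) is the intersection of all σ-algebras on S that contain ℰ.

Take S₀ = ℰ ∪ {∅, S} = { {}, {x₂,x₃}, {x₂,x₄}, {x₂,x₃,x₄}, S }.
Round 1 (3 new):
  {x₁}  = ᶜ of {x₂,x₃,x₄}
  {x₁,x₃}  = ᶜ of {x₂,x₄}
  {x₁,x₄}  = ᶜ of {x₂,x₃}
  — 8 sets.
Round 2 (3 new):
  {x₁,x₂,x₃}  = {x₂,x₃} ∪ {x₁,x₃}
  {x₁,x₂,x₄}  = {x₁,x₄} ∪ {x₂,x₄}
  {x₁,x₃,x₄}  = {x₁,x₄} ∪ {x₁,x₃}
  — 11 sets.
Round 3. New:
  {x₂}  = ᶜ of {x₁,x₃,x₄}
  {x₃}  = ᶜ of {x₁,x₂,x₄}
  {x₄}  = ᶜ of {x₁,x₂,x₃}
  — 14 sets.
Round 4: 2 new —
  {x₁,x₂}  = {x₂} ∪ {x₁}
  {x₃,x₄}  = {x₃} ∪ {x₄}
  — 16 sets.
Round 5: stable.

σ(ℰ) = { {}, {x₁}, {x₂}, {x₃}, {x₄}, {x₁,x₂}, {x₁,x₃}, {x₁,x₄}, {x₂,x₃}, {x₂,x₄}, {x₃,x₄}, {x₁,x₂,x₃}, {x₁,x₂,x₄}, {x₁,x₃,x₄}, {x₂,x₃,x₄}, S }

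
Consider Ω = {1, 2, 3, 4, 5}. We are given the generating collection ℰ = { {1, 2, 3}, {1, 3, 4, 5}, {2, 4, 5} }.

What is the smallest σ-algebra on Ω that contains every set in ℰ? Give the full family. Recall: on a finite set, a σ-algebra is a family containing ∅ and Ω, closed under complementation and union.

Answer: σ(ℰ) = { {}, {2}, {1, 3}, {4, 5}, {1, 2, 3}, {2, 4, 5}, {1, 3, 4, 5}, Ω }

Check:
Start: ℰ ∪ {∅, Ω} = { {}, {1, 2, 3}, {2, 4, 5}, {1, 3, 4, 5}, Ω }.
Round 1 (3 new):
  {2}  = ᶜ of {1, 3, 4, 5}
  {1, 3}  = ᶜ of {2, 4, 5}
  {4, 5}  = ᶜ of {1, 2, 3}
  [8 total]
Round 2: closed — nothing new.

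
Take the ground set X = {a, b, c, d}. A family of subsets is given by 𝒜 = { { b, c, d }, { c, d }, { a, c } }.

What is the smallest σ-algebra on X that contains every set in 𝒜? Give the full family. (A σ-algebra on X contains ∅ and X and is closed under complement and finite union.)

Answer: σ(𝒜) = { ∅, { a }, { b }, { c }, { d }, { a, b }, { a, c }, { a, d }, { b, c }, { b, d }, { c, d }, { a, b, c }, { a, b, d }, { a, c, d }, { b, c, d }, X }

Derivation:
Initial family (5 sets): { ∅, { a, c }, { c, d }, { b, c, d }, X }.
Round 1: +4 →
  { a }  = { b, c, d }ᶜ
  { a, b }  = { c, d }ᶜ
  { b, d }  = { a, c }ᶜ
  { a, c, d }  = { c, d } ∪ { a, c }
  |family| = 9
Round 2 (3 new):
  { b }  = { a, c, d }ᶜ
  { a, b, c }  = { a, b } ∪ { a, c }
  { a, b, d }  = { a, b } ∪ { b, d }
  |family| = 12
Round 3: 2 new —
  { c }  = { a, b, d }ᶜ
  { d }  = { a, b, c }ᶜ
  |family| = 14
Round 4: 2 new —
  { a, d }  = { d } ∪ { a }
  { b, c }  = { c } ∪ { b }
  |family| = 16
Round 5 adds nothing — fixpoint reached.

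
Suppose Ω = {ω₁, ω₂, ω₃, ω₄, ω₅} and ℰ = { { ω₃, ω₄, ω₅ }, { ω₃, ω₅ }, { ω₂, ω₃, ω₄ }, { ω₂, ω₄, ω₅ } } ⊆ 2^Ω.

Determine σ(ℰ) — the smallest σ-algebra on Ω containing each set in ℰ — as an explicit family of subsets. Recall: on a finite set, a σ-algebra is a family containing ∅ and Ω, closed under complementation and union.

|σ(ℰ)| = 32.  σ(ℰ) = { ∅, { ω₁ }, { ω₂ }, { ω₃ }, { ω₄ }, { ω₅ }, { ω₁, ω₂ }, { ω₁, ω₃ }, { ω₁, ω₄ }, { ω₁, ω₅ }, { ω₂, ω₃ }, { ω₂, ω₄ }, { ω₂, ω₅ }, { ω₃, ω₄ }, { ω₃, ω₅ }, { ω₄, ω₅ }, { ω₁, ω₂, ω₃ }, { ω₁, ω₂, ω₄ }, { ω₁, ω₂, ω₅ }, { ω₁, ω₃, ω₄ }, { ω₁, ω₃, ω₅ }, { ω₁, ω₄, ω₅ }, { ω₂, ω₃, ω₄ }, { ω₂, ω₃, ω₅ }, { ω₂, ω₄, ω₅ }, { ω₃, ω₄, ω₅ }, { ω₁, ω₂, ω₃, ω₄ }, { ω₁, ω₂, ω₃, ω₅ }, { ω₁, ω₂, ω₄, ω₅ }, { ω₁, ω₃, ω₄, ω₅ }, { ω₂, ω₃, ω₄, ω₅ }, Ω }

Trace:
Seed the family with ℰ together with ∅ and Ω: { ∅, { ω₃, ω₅ }, { ω₂, ω₃, ω₄ }, { ω₂, ω₄, ω₅ }, { ω₃, ω₄, ω₅ }, Ω }.
Pass 1 (5 new):
  { ω₁, ω₂ }  = complement { ω₃, ω₄, ω₅ }
  { ω₁, ω₃ }  = complement { ω₂, ω₄, ω₅ }
  { ω₁, ω₅ }  = complement { ω₂, ω₃, ω₄ }
  { ω₁, ω₂, ω₄ }  = complement { ω₃, ω₅ }
  { ω₂, ω₃, ω₄, ω₅ }  = { ω₃, ω₄, ω₅ } ∪ { ω₂, ω₃, ω₄ }
  |family| = 11
Pass 2. New:
  { ω₁ }  = complement { ω₂, ω₃, ω₄, ω₅ }
  { ω₁, ω₂, ω₃ }  = { ω₁, ω₂ } ∪ { ω₁, ω₃ }
  { ω₁, ω₂, ω₅ }  = { ω₁, ω₂ } ∪ { ω₁, ω₅ }
  { ω₁, ω₃, ω₅ }  = { ω₁, ω₃ } ∪ { ω₁, ω₅ }
  { ω₁, ω₂, ω₃, ω₄ }  = { ω₂, ω₃, ω₄ } ∪ { ω₁, ω₂ }
  { ω₁, ω₂, ω₃, ω₅ }  = { ω₁, ω₂ } ∪ { ω₃, ω₅ }
  { ω₁, ω₂, ω₄, ω₅ }  = { ω₁, ω₂ } ∪ { ω₂, ω₄, ω₅ }
  { ω₁, ω₃, ω₄, ω₅ }  = { ω₃, ω₄, ω₅ } ∪ { ω₁, ω₃ }
  |family| = 19
Pass 3 adds 7:
  { ω₂ }  = complement { ω₁, ω₃, ω₄, ω₅ }
  { ω₃ }  = complement { ω₁, ω₂, ω₄, ω₅ }
  { ω₄ }  = complement { ω₁, ω₂, ω₃, ω₅ }
  { ω₅ }  = complement { ω₁, ω₂, ω₃, ω₄ }
  { ω₂, ω₄ }  = complement { ω₁, ω₃, ω₅ }
  { ω₃, ω₄ }  = complement { ω₁, ω₂, ω₅ }
  { ω₄, ω₅ }  = complement { ω₁, ω₂, ω₃ }
  |family| = 26
Pass 4. New:
  { ω₁, ω₄ }  = { ω₄ } ∪ { ω₁ }
  { ω₂, ω₃ }  = { ω₂ } ∪ { ω₃ }
  { ω₂, ω₅ }  = { ω₂ } ∪ { ω₅ }
  { ω₁, ω₃, ω₄ }  = { ω₃, ω₄ } ∪ { ω₁, ω₃ }
  { ω₁, ω₄, ω₅ }  = { ω₄, ω₅ } ∪ { ω₁, ω₅ }
  { ω₂, ω₃, ω₅ }  = { ω₂ } ∪ { ω₃, ω₅ }
  |family| = 32
Pass 5: no new sets; the family is a σ-algebra.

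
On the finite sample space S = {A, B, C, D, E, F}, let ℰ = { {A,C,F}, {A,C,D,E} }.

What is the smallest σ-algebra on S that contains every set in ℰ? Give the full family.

|σ(ℰ)| = 16.  σ(ℰ) = { {}, {B}, {F}, {A,C}, {B,F}, {D,E}, {A,B,C}, {A,C,F}, {B,D,E}, {D,E,F}, {A,B,C,F}, {A,C,D,E}, {B,D,E,F}, {A,B,C,D,E}, {A,C,D,E,F}, S }

Derivation:
Start: ℰ ∪ {∅, S} = { {}, {A,C,F}, {A,C,D,E}, S }.
Iteration 1: +3 →
  {B,F}  = ᶜ of {A,C,D,E}
  {B,D,E}  = ᶜ of {A,C,F}
  {A,C,D,E,F}  = {A,C,D,E} ∪ {A,C,F}
  (now 7)
Iteration 2: 4 new —
  {B}  = ᶜ of {A,C,D,E,F}
  {A,B,C,F}  = {A,C,F} ∪ {B,F}
  {B,D,E,F}  = {B,F} ∪ {B,D,E}
  {A,B,C,D,E}  = {A,C,D,E} ∪ {B,D,E}
  (now 11)
Iteration 3 adds 3:
  {F}  = ᶜ of {A,B,C,D,E}
  {A,C}  = ᶜ of {B,D,E,F}
  {D,E}  = ᶜ of {A,B,C,F}
  (now 14)
Iteration 4. New:
  {A,B,C}  = {A,C} ∪ {B}
  {D,E,F}  = {D,E} ∪ {F}
  (now 16)
Iteration 5: no new sets; the family is a σ-algebra.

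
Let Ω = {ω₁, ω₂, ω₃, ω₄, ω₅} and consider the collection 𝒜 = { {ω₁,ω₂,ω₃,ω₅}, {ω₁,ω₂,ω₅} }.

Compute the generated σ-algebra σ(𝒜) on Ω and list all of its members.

σ(𝒜) (8 sets): { {}, {ω₃}, {ω₄}, {ω₃,ω₄}, {ω₁,ω₂,ω₅}, {ω₁,ω₂,ω₃,ω₅}, {ω₁,ω₂,ω₄,ω₅}, Ω }

Derivation:
Start: 𝒜 ∪ {∅, Ω} = { {}, {ω₁,ω₂,ω₅}, {ω₁,ω₂,ω₃,ω₅}, Ω }.
Pass 1: +2 →
  {ω₄}  = ᶜ of {ω₁,ω₂,ω₃,ω₅}
  {ω₃,ω₄}  = ᶜ of {ω₁,ω₂,ω₅}
  [6 total]
Pass 2: +1 →
  {ω₁,ω₂,ω₄,ω₅}  = {ω₁,ω₂,ω₅} ∪ {ω₄}
  [7 total]
Pass 3. New:
  {ω₃}  = ᶜ of {ω₁,ω₂,ω₄,ω₅}
  [8 total]
Pass 4 adds nothing — fixpoint reached.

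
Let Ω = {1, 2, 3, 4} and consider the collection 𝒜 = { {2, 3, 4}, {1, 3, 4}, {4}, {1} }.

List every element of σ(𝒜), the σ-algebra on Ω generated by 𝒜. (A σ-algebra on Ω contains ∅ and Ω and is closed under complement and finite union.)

Initial family (6 sets): { {}, {1}, {4}, {1, 3, 4}, {2, 3, 4}, Ω }.
Iteration 1. New:
  {2}  = complement {1, 3, 4}
  {1, 4}  = {4} ∪ {1}
  {1, 2, 3}  = complement {4}
  (now 9)
Iteration 2 adds 4:
  {1, 2}  = {2} ∪ {1}
  {2, 3}  = complement {1, 4}
  {2, 4}  = {2} ∪ {4}
  {1, 2, 4}  = {2} ∪ {1, 4}
  (now 13)
Iteration 3. New:
  {3}  = complement {1, 2, 4}
  {1, 3}  = complement {2, 4}
  {3, 4}  = complement {1, 2}
  (now 16)
Iteration 4: already closed under ᶜ and ∪.

Hence σ(𝒜) has 16 members: { {}, {1}, {2}, {3}, {4}, {1, 2}, {1, 3}, {1, 4}, {2, 3}, {2, 4}, {3, 4}, {1, 2, 3}, {1, 2, 4}, {1, 3, 4}, {2, 3, 4}, Ω }.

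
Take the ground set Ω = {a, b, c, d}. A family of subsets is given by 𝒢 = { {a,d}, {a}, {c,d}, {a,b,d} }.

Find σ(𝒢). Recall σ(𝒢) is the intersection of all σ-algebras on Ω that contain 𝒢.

Take S₀ = 𝒢 ∪ {∅, Ω} = { {}, {a}, {a,d}, {c,d}, {a,b,d}, Ω }.
Step 1. New:
  {c}  = ᶜ of {a,b,d}
  {a,b}  = ᶜ of {c,d}
  {b,c}  = ᶜ of {a,d}
  {a,c,d}  = {c,d} ∪ {a,d}
  {b,c,d}  = ᶜ of {a}
Step 2: +3 →
  {b}  = ᶜ of {a,c,d}
  {a,c}  = {c} ∪ {a}
  {a,b,c}  = {a,b} ∪ {c}
Step 3: 2 new —
  {d}  = ᶜ of {a,b,c}
  {b,d}  = ᶜ of {a,c}
After Step 4 the family is unchanged; done.

σ(𝒢) = { {}, {a}, {b}, {c}, {d}, {a,b}, {a,c}, {a,d}, {b,c}, {b,d}, {c,d}, {a,b,c}, {a,b,d}, {a,c,d}, {b,c,d}, Ω }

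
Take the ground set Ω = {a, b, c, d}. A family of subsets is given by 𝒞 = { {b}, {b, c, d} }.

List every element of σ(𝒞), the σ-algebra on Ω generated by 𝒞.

Seed the family with 𝒞 together with ∅ and Ω: { {}, {b}, {b, c, d}, Ω }.
Iteration 1: 2 new —
  {a}  = Ω∖{b, c, d}
  {a, c, d}  = Ω∖{b}
  [6 total]
Iteration 2. New:
  {a, b}  = {b} ∪ {a}
  [7 total]
Iteration 3 (1 new):
  {c, d}  = Ω∖{a, b}
  [8 total]
Iteration 4: closed — nothing new.

σ(𝒞) = { {}, {a}, {b}, {a, b}, {c, d}, {a, c, d}, {b, c, d}, Ω }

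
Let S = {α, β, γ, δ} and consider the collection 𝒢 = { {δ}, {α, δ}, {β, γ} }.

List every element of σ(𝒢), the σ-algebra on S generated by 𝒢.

Seed the family with 𝒢 together with ∅ and S: { {}, {δ}, {α, δ}, {β, γ}, S }.
Pass 1. New:
  {α, β, γ}  = S∖{δ}
  {β, γ, δ}  = {β, γ} ∪ {δ}
Pass 2: +1 →
  {α}  = S∖{β, γ, δ}
Pass 3: no new sets; the family is a σ-algebra.

Therefore σ(𝒢) = { {}, {α}, {δ}, {α, δ}, {β, γ}, {α, β, γ}, {β, γ, δ}, S } (|σ(𝒢)| = 8).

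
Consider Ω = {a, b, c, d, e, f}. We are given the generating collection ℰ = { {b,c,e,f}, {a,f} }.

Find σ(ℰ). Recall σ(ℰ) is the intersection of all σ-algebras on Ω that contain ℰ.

σ(ℰ) (16 sets): { {}, {a}, {d}, {f}, {a,d}, {a,f}, {d,f}, {a,d,f}, {b,c,e}, {a,b,c,e}, {b,c,d,e}, {b,c,e,f}, {a,b,c,d,e}, {a,b,c,e,f}, {b,c,d,e,f}, Ω }

Derivation:
Begin from { {}, {a,f}, {b,c,e,f}, Ω } (that is, ℰ plus ∅ and Ω).
Round 1 adds 3:
  {a,d}  = complement {b,c,e,f}
  {b,c,d,e}  = complement {a,f}
  {a,b,c,e,f}  = {b,c,e,f} ∪ {a,f}
  — 7 sets.
Round 2. New:
  {d}  = complement {a,b,c,e,f}
  {a,d,f}  = {a,d} ∪ {a,f}
  {a,b,c,d,e}  = {a,d} ∪ {b,c,d,e}
  {b,c,d,e,f}  = {b,c,d,e} ∪ {b,c,e,f}
  — 11 sets.
Round 3 adds 3:
  {a}  = complement {b,c,d,e,f}
  {f}  = complement {a,b,c,d,e}
  {b,c,e}  = complement {a,d,f}
  — 14 sets.
Round 4: 2 new —
  {d,f}  = {d} ∪ {f}
  {a,b,c,e}  = {b,c,e} ∪ {a}
  — 16 sets.
Round 5: no new sets; the family is a σ-algebra.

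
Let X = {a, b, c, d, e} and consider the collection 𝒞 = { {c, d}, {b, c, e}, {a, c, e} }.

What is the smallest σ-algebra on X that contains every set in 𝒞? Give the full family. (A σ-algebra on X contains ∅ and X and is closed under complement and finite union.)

σ(𝒞) (32 sets): { {}, {a}, {b}, {c}, {d}, {e}, {a, b}, {a, c}, {a, d}, {a, e}, {b, c}, {b, d}, {b, e}, {c, d}, {c, e}, {d, e}, {a, b, c}, {a, b, d}, {a, b, e}, {a, c, d}, {a, c, e}, {a, d, e}, {b, c, d}, {b, c, e}, {b, d, e}, {c, d, e}, {a, b, c, d}, {a, b, c, e}, {a, b, d, e}, {a, c, d, e}, {b, c, d, e}, X }

Check:
Start: 𝒞 ∪ {∅, X} = { {}, {c, d}, {a, c, e}, {b, c, e}, X }.
Step 1: +6 →
  {a, d}  = X∖{b, c, e}
  {b, d}  = X∖{a, c, e}
  {a, b, e}  = X∖{c, d}
  {a, b, c, e}  = {b, c, e} ∪ {a, c, e}
  {a, c, d, e}  = {c, d} ∪ {a, c, e}
  {b, c, d, e}  = {c, d} ∪ {b, c, e}
  [11 total]
Step 2. New:
  {a}  = X∖{b, c, d, e}
  {b}  = X∖{a, c, d, e}
  {d}  = X∖{a, b, c, e}
  {a, b, d}  = {a, d} ∪ {b, d}
  {a, c, d}  = {c, d} ∪ {a, d}
  {b, c, d}  = {c, d} ∪ {b, d}
  {a, b, d, e}  = {a, b, e} ∪ {a, d}
  [18 total]
Step 3 (6 new):
  {c}  = X∖{a, b, d, e}
  {a, b}  = {b} ∪ {a}
  {a, e}  = X∖{b, c, d}
  {b, e}  = X∖{a, c, d}
  {c, e}  = X∖{a, b, d}
  {a, b, c, d}  = {a, b, d} ∪ {c, d}
  [24 total]
Step 4 adds 7:
  {e}  = X∖{a, b, c, d}
  {a, c}  = {c} ∪ {a}
  {b, c}  = {b} ∪ {c}
  {a, b, c}  = {a, b} ∪ {c}
  {a, d, e}  = {a, d} ∪ {a, e}
  {b, d, e}  = {b, e} ∪ {d}
  {c, d, e}  = X∖{a, b}
  [31 total]
Step 5: +1 →
  {d, e}  = X∖{a, b, c}
  [32 total]
Step 6 adds nothing — fixpoint reached.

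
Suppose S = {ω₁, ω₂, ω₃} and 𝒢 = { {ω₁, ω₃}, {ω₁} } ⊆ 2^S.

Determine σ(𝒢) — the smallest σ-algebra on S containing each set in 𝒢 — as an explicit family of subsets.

σ(𝒢) = { {}, {ω₁}, {ω₂}, {ω₃}, {ω₁, ω₂}, {ω₁, ω₃}, {ω₂, ω₃}, S }

Derivation:
Start: 𝒢 ∪ {∅, S} = { {}, {ω₁}, {ω₁, ω₃}, S }.
Iteration 1: 2 new —
  {ω₂}  = S∖{ω₁, ω₃}
  {ω₂, ω₃}  = S∖{ω₁}
  — 6 sets.
Iteration 2: +1 →
  {ω₁, ω₂}  = {ω₂} ∪ {ω₁}
  — 7 sets.
Iteration 3: +1 →
  {ω₃}  = S∖{ω₁, ω₂}
  — 8 sets.
Iteration 4 adds nothing — fixpoint reached.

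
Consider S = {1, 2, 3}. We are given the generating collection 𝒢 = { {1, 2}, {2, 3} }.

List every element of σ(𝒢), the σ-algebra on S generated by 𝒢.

Answer: σ(𝒢) = { ∅, {1}, {2}, {3}, {1, 2}, {1, 3}, {2, 3}, S }

Check:
Take S₀ = 𝒢 ∪ {∅, S} = { ∅, {1, 2}, {2, 3}, S }.
Round 1 (2 new):
  {1}  = {2, 3}ᶜ
  {3}  = {1, 2}ᶜ
Round 2: 1 new —
  {1, 3}  = {3} ∪ {1}
Round 3. New:
  {2}  = {1, 3}ᶜ
After Round 4 the family is unchanged; done.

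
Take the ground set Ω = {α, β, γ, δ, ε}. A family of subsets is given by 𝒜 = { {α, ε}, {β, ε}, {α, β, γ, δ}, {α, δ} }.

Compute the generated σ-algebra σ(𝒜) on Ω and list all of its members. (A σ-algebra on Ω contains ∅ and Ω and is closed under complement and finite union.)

σ(𝒜) = { ∅, {α}, {β}, {γ}, {δ}, {ε}, {α, β}, {α, γ}, {α, δ}, {α, ε}, {β, γ}, {β, δ}, {β, ε}, {γ, δ}, {γ, ε}, {δ, ε}, {α, β, γ}, {α, β, δ}, {α, β, ε}, {α, γ, δ}, {α, γ, ε}, {α, δ, ε}, {β, γ, δ}, {β, γ, ε}, {β, δ, ε}, {γ, δ, ε}, {α, β, γ, δ}, {α, β, γ, ε}, {α, β, δ, ε}, {α, γ, δ, ε}, {β, γ, δ, ε}, Ω }

Check:
Initial family (6 sets): { ∅, {α, δ}, {α, ε}, {β, ε}, {α, β, γ, δ}, Ω }.
Step 1 (7 new):
  {ε}  = Ω∖{α, β, γ, δ}
  {α, β, ε}  = {β, ε} ∪ {α, ε}
  {α, γ, δ}  = Ω∖{β, ε}
  {α, δ, ε}  = {α, δ} ∪ {α, ε}
  {β, γ, δ}  = Ω∖{α, ε}
  {β, γ, ε}  = Ω∖{α, δ}
  {α, β, δ, ε}  = {β, ε} ∪ {α, δ}
  (now 13)
Step 2: +6 →
  {γ}  = Ω∖{α, β, δ, ε}
  {β, γ}  = Ω∖{α, δ, ε}
  {γ, δ}  = Ω∖{α, β, ε}
  {α, β, γ, ε}  = {α, β, ε} ∪ {β, γ, ε}
  {α, γ, δ, ε}  = {α, δ, ε} ∪ {α, γ, δ}
  {β, γ, δ, ε}  = {β, ε} ∪ {β, γ, δ}
  (now 19)
Step 3 (6 new):
  {α}  = Ω∖{β, γ, δ, ε}
  {β}  = Ω∖{α, γ, δ, ε}
  {δ}  = Ω∖{α, β, γ, ε}
  {γ, ε}  = {ε} ∪ {γ}
  {α, γ, ε}  = {α, ε} ∪ {γ}
  {γ, δ, ε}  = {γ, δ} ∪ {ε}
  (now 25)
Step 4 (7 new):
  {α, β}  = Ω∖{γ, δ, ε}
  {α, γ}  = {γ} ∪ {α}
  {β, δ}  = Ω∖{α, γ, ε}
  {δ, ε}  = {ε} ∪ {δ}
  {α, β, γ}  = {β, γ} ∪ {α}
  {α, β, δ}  = Ω∖{γ, ε}
  {β, δ, ε}  = {β, ε} ∪ {δ}
  (now 32)
After Step 5 the family is unchanged; done.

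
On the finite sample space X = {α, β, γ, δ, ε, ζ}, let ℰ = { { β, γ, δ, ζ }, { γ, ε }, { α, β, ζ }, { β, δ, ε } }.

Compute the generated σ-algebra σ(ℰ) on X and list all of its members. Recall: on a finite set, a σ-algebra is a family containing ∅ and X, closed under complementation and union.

|σ(ℰ)| = 64.  σ(ℰ) = { {  }, { α }, { β }, { γ }, { δ }, { ε }, { ζ }, { α, β }, { α, γ }, { α, δ }, { α, ε }, { α, ζ }, { β, γ }, { β, δ }, { β, ε }, { β, ζ }, { γ, δ }, { γ, ε }, { γ, ζ }, { δ, ε }, { δ, ζ }, { ε, ζ }, { α, β, γ }, { α, β, δ }, { α, β, ε }, { α, β, ζ }, { α, γ, δ }, { α, γ, ε }, { α, γ, ζ }, { α, δ, ε }, { α, δ, ζ }, { α, ε, ζ }, { β, γ, δ }, { β, γ, ε }, { β, γ, ζ }, { β, δ, ε }, { β, δ, ζ }, { β, ε, ζ }, { γ, δ, ε }, { γ, δ, ζ }, { γ, ε, ζ }, { δ, ε, ζ }, { α, β, γ, δ }, { α, β, γ, ε }, { α, β, γ, ζ }, { α, β, δ, ε }, { α, β, δ, ζ }, { α, β, ε, ζ }, { α, γ, δ, ε }, { α, γ, δ, ζ }, { α, γ, ε, ζ }, { α, δ, ε, ζ }, { β, γ, δ, ε }, { β, γ, δ, ζ }, { β, γ, ε, ζ }, { β, δ, ε, ζ }, { γ, δ, ε, ζ }, { α, β, γ, δ, ε }, { α, β, γ, δ, ζ }, { α, β, γ, ε, ζ }, { α, β, δ, ε, ζ }, { α, γ, δ, ε, ζ }, { β, γ, δ, ε, ζ }, X }

Working:
Initial family (6 sets): { {  }, { γ, ε }, { α, β, ζ }, { β, δ, ε }, { β, γ, δ, ζ }, X }.
Step 1. New:
  { α, ε }  = X∖{ β, γ, δ, ζ }
  { α, γ, ζ }  = X∖{ β, δ, ε }
  { γ, δ, ε }  = X∖{ α, β, ζ }
  { α, β, δ, ζ }  = X∖{ γ, ε }
  { β, γ, δ, ε }  = { γ, ε } ∪ { β, δ, ε }
  { α, β, γ, δ, ζ }  = { β, γ, δ, ζ } ∪ { α, β, ζ }
  { α, β, γ, ε, ζ }  = { γ, ε } ∪ { α, β, ζ }
  { α, β, δ, ε, ζ }  = { α, β, ζ } ∪ { β, δ, ε }
  { β, γ, δ, ε, ζ }  = { β, γ, δ, ζ } ∪ { γ, ε }
  (now 15)
Step 2. New:
  { α }  = X∖{ β, γ, δ, ε, ζ }
  { γ }  = X∖{ α, β, δ, ε, ζ }
  { δ }  = X∖{ α, β, γ, ε, ζ }
  { ε }  = X∖{ α, β, γ, δ, ζ }
  { α, ζ }  = X∖{ β, γ, δ, ε }
  { α, γ, ε }  = { α, ε } ∪ { γ, ε }
  { α, β, γ, ζ }  = { α, γ, ζ } ∪ { α, β, ζ }
  { α, β, δ, ε }  = { α, ε } ∪ { β, δ, ε }
  { α, β, ε, ζ }  = { α, ε } ∪ { α, β, ζ }
  { α, γ, δ, ε }  = { γ, δ, ε } ∪ { α, ε }
  { α, γ, ε, ζ }  = { α, γ, ζ } ∪ { α, ε }
  { α, β, γ, δ, ε }  = { β, γ, δ, ε } ∪ { α, ε }
  { α, γ, δ, ε, ζ }  = { γ, δ, ε } ∪ { α, γ, ζ }
  (now 28)
Step 3. New:
  { β }  = X∖{ α, γ, δ, ε, ζ }
  { ζ }  = X∖{ α, β, γ, δ, ε }
  { α, γ }  = { γ } ∪ { α }
  { α, δ }  = { δ } ∪ { α }
  { β, δ }  = X∖{ α, γ, ε, ζ }
  { β, ζ }  = X∖{ α, γ, δ, ε }
  { γ, δ }  = X∖{ α, β, ε, ζ }
  { γ, ζ }  = X∖{ α, β, δ, ε }
  { δ, ε }  = X∖{ α, β, γ, ζ }
  { α, δ, ε }  = { α, ε } ∪ { δ }
  { α, δ, ζ }  = { α, ζ } ∪ { δ }
  { α, ε, ζ }  = { α, ζ } ∪ { α, ε }
  { β, δ, ζ }  = X∖{ α, γ, ε }
  { α, γ, δ, ζ }  = { α, γ, ζ } ∪ { δ }
  (now 42)
Step 4: +22 →
  { α, β }  = { β } ∪ { α }
  { β, γ }  = { β } ∪ { γ }
  { β, ε }  = X∖{ α, γ, δ, ζ }
  { δ, ζ }  = { δ } ∪ { ζ }
  { ε, ζ }  = { ζ } ∪ { ε }
  { α, β, γ }  = { β } ∪ { α, γ }
  { α, β, δ }  = { β } ∪ { α, δ }
  { α, β, ε }  = { β } ∪ { α, ε }
  { α, γ, δ }  = { γ, δ } ∪ { α, γ }
  { β, γ, δ }  = X∖{ α, ε, ζ }
  { β, γ, ε }  = X∖{ α, δ, ζ }
  { β, γ, ζ }  = X∖{ α, δ, ε }
  { β, ε, ζ }  = { β, ζ } ∪ { ε }
  { γ, δ, ζ }  = { γ, δ } ∪ { γ, ζ }
  { γ, ε, ζ }  = { γ, ε } ∪ { γ, ζ }
  { δ, ε, ζ }  = { δ, ε } ∪ { ζ }
  { α, β, γ, δ }  = { α, γ } ∪ { β, δ }
  { α, β, γ, ε }  = { α, γ, ε } ∪ { β }
  { α, δ, ε, ζ }  = { α, ζ } ∪ { δ, ε }
  { β, γ, ε, ζ }  = X∖{ α, δ }
  { β, δ, ε, ζ }  = X∖{ α, γ }
  { γ, δ, ε, ζ }  = { δ, ε } ∪ { γ, ζ }
  (now 64)
Step 5: no new sets; the family is a σ-algebra.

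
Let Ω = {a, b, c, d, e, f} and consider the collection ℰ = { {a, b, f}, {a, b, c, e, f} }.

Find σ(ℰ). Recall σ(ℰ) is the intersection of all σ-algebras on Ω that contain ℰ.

σ(ℰ) = { ∅, {d}, {c, e}, {a, b, f}, {c, d, e}, {a, b, d, f}, {a, b, c, e, f}, Ω }

Trace:
Initial family (4 sets): { ∅, {a, b, f}, {a, b, c, e, f}, Ω }.
Round 1. New:
  {d}  = {a, b, c, e, f}ᶜ
  {c, d, e}  = {a, b, f}ᶜ
  [6 total]
Round 2: 1 new —
  {a, b, d, f}  = {d} ∪ {a, b, f}
  [7 total]
Round 3: 1 new —
  {c, e}  = {a, b, d, f}ᶜ
  [8 total]
After Round 4 the family is unchanged; done.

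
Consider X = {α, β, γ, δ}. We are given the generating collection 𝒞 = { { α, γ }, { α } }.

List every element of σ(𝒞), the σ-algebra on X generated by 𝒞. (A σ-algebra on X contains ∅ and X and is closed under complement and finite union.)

Take S₀ = 𝒞 ∪ {∅, X} = { ∅, { α }, { α, γ }, X }.
Pass 1. New:
  { β, δ }  = ᶜ of { α, γ }
  { β, γ, δ }  = ᶜ of { α }
  — 6 sets.
Pass 2. New:
  { α, β, δ }  = { β, δ } ∪ { α }
  — 7 sets.
Pass 3 (1 new):
  { γ }  = ᶜ of { α, β, δ }
  — 8 sets.
After Pass 4 the family is unchanged; done.

σ(𝒞) = { ∅, { α }, { γ }, { α, γ }, { β, δ }, { α, β, δ }, { β, γ, δ }, X }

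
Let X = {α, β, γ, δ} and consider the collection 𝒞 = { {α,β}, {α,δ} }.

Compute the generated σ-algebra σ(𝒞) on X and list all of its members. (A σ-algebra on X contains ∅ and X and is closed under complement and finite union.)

Answer: σ(𝒞) = { {}, {α}, {β}, {γ}, {δ}, {α,β}, {α,γ}, {α,δ}, {β,γ}, {β,δ}, {γ,δ}, {α,β,γ}, {α,β,δ}, {α,γ,δ}, {β,γ,δ}, X }

Trace:
Initial family (4 sets): { {}, {α,β}, {α,δ}, X }.
Pass 1 (3 new):
  {β,γ}  = complement {α,δ}
  {γ,δ}  = complement {α,β}
  {α,β,δ}  = {α,β} ∪ {α,δ}
  [7 total]
Pass 2 (4 new):
  {γ}  = complement {α,β,δ}
  {α,β,γ}  = {β,γ} ∪ {α,β}
  {α,γ,δ}  = {γ,δ} ∪ {α,δ}
  {β,γ,δ}  = {γ,δ} ∪ {β,γ}
  [11 total]
Pass 3 adds 3:
  {α}  = complement {β,γ,δ}
  {β}  = complement {α,γ,δ}
  {δ}  = complement {α,β,γ}
  [14 total]
Pass 4. New:
  {α,γ}  = {γ} ∪ {α}
  {β,δ}  = {δ} ∪ {β}
  [16 total]
Pass 5: already closed under ᶜ and ∪.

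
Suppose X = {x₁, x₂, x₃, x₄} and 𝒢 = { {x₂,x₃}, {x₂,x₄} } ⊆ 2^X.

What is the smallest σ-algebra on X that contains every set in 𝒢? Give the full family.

Answer: σ(𝒢) = { {}, {x₁}, {x₂}, {x₃}, {x₄}, {x₁,x₂}, {x₁,x₃}, {x₁,x₄}, {x₂,x₃}, {x₂,x₄}, {x₃,x₄}, {x₁,x₂,x₃}, {x₁,x₂,x₄}, {x₁,x₃,x₄}, {x₂,x₃,x₄}, X }

Derivation:
Initial family (4 sets): { {}, {x₂,x₃}, {x₂,x₄}, X }.
Step 1 (3 new):
  {x₁,x₃}  = {x₂,x₄}ᶜ
  {x₁,x₄}  = {x₂,x₃}ᶜ
  {x₂,x₃,x₄}  = {x₂,x₄} ∪ {x₂,x₃}
  (now 7)
Step 2: 4 new —
  {x₁}  = {x₂,x₃,x₄}ᶜ
  {x₁,x₂,x₃}  = {x₂,x₃} ∪ {x₁,x₃}
  {x₁,x₂,x₄}  = {x₁,x₄} ∪ {x₂,x₄}
  {x₁,x₃,x₄}  = {x₁,x₄} ∪ {x₁,x₃}
  (now 11)
Step 3: 3 new —
  {x₂}  = {x₁,x₃,x₄}ᶜ
  {x₃}  = {x₁,x₂,x₄}ᶜ
  {x₄}  = {x₁,x₂,x₃}ᶜ
  (now 14)
Step 4. New:
  {x₁,x₂}  = {x₂} ∪ {x₁}
  {x₃,x₄}  = {x₃} ∪ {x₄}
  (now 16)
Step 5: already closed under ᶜ and ∪.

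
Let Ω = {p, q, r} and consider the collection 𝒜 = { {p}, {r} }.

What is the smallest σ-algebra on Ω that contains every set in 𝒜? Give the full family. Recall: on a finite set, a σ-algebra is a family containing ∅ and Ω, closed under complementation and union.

σ(𝒜) (8 sets): { {}, {p}, {q}, {r}, {p, q}, {p, r}, {q, r}, Ω }

Working:
Seed the family with 𝒜 together with ∅ and Ω: { {}, {p}, {r}, Ω }.
Iteration 1 (3 new):
  {p, q}  = {r}ᶜ
  {p, r}  = {r} ∪ {p}
  {q, r}  = {p}ᶜ
  — 7 sets.
Iteration 2: +1 →
  {q}  = {p, r}ᶜ
  — 8 sets.
Iteration 3: stable.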